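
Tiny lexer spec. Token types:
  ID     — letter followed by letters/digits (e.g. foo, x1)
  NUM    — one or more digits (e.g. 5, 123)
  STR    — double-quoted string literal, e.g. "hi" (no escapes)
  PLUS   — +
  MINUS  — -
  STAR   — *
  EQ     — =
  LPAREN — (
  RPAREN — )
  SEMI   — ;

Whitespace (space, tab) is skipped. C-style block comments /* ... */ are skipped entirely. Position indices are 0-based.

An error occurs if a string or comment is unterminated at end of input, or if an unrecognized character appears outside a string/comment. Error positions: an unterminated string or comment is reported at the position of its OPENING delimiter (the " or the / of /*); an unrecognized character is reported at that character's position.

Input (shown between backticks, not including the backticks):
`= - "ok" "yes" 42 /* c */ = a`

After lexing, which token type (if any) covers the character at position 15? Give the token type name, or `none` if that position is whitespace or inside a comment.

Answer: NUM

Derivation:
pos=0: emit EQ '='
pos=2: emit MINUS '-'
pos=4: enter STRING mode
pos=4: emit STR "ok" (now at pos=8)
pos=9: enter STRING mode
pos=9: emit STR "yes" (now at pos=14)
pos=15: emit NUM '42' (now at pos=17)
pos=18: enter COMMENT mode (saw '/*')
exit COMMENT mode (now at pos=25)
pos=26: emit EQ '='
pos=28: emit ID 'a' (now at pos=29)
DONE. 7 tokens: [EQ, MINUS, STR, STR, NUM, EQ, ID]
Position 15: char is '4' -> NUM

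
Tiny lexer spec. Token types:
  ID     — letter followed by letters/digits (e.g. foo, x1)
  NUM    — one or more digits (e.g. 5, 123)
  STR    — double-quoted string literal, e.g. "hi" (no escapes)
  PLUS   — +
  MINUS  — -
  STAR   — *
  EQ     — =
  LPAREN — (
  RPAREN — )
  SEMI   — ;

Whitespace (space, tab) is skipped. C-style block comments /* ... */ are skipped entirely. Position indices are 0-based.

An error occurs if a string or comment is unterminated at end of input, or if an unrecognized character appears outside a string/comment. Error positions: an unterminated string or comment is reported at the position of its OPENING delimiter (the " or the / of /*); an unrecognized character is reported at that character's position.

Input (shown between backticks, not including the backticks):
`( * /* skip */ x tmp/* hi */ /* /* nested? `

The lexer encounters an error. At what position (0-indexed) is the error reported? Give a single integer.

pos=0: emit LPAREN '('
pos=2: emit STAR '*'
pos=4: enter COMMENT mode (saw '/*')
exit COMMENT mode (now at pos=14)
pos=15: emit ID 'x' (now at pos=16)
pos=17: emit ID 'tmp' (now at pos=20)
pos=20: enter COMMENT mode (saw '/*')
exit COMMENT mode (now at pos=28)
pos=29: enter COMMENT mode (saw '/*')
pos=29: ERROR — unterminated comment (reached EOF)

Answer: 29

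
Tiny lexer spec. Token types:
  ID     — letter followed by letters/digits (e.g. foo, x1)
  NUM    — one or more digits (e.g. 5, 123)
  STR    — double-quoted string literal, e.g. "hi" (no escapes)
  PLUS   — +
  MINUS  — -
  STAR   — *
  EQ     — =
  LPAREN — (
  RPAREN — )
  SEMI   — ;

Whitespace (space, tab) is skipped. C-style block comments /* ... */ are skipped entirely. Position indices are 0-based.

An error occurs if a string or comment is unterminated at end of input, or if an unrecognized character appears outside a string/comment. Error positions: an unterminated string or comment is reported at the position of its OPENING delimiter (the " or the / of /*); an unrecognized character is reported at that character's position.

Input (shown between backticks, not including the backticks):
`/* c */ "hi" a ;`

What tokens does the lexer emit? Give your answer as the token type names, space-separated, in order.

pos=0: enter COMMENT mode (saw '/*')
exit COMMENT mode (now at pos=7)
pos=8: enter STRING mode
pos=8: emit STR "hi" (now at pos=12)
pos=13: emit ID 'a' (now at pos=14)
pos=15: emit SEMI ';'
DONE. 3 tokens: [STR, ID, SEMI]

Answer: STR ID SEMI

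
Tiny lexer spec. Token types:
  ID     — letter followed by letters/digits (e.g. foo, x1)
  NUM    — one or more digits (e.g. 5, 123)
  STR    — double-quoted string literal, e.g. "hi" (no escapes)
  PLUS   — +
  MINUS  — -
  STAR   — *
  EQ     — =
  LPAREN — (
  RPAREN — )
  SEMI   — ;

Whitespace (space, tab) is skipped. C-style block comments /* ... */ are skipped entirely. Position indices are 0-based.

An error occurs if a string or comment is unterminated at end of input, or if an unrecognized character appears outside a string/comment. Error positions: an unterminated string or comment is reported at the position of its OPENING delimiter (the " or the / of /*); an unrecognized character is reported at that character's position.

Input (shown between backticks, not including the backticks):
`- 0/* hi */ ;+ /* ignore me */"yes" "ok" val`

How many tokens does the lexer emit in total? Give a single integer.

Answer: 7

Derivation:
pos=0: emit MINUS '-'
pos=2: emit NUM '0' (now at pos=3)
pos=3: enter COMMENT mode (saw '/*')
exit COMMENT mode (now at pos=11)
pos=12: emit SEMI ';'
pos=13: emit PLUS '+'
pos=15: enter COMMENT mode (saw '/*')
exit COMMENT mode (now at pos=30)
pos=30: enter STRING mode
pos=30: emit STR "yes" (now at pos=35)
pos=36: enter STRING mode
pos=36: emit STR "ok" (now at pos=40)
pos=41: emit ID 'val' (now at pos=44)
DONE. 7 tokens: [MINUS, NUM, SEMI, PLUS, STR, STR, ID]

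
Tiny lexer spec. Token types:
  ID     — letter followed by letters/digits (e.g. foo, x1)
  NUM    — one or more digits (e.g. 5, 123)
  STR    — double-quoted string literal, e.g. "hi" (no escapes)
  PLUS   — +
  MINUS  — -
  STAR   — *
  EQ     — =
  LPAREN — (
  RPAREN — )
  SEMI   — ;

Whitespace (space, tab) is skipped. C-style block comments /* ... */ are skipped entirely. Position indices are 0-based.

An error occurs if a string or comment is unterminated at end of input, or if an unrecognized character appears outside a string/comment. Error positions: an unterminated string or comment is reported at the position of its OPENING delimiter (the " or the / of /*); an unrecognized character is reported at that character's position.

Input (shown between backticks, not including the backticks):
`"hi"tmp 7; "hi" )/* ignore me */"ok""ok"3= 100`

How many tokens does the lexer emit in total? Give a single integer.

Answer: 11

Derivation:
pos=0: enter STRING mode
pos=0: emit STR "hi" (now at pos=4)
pos=4: emit ID 'tmp' (now at pos=7)
pos=8: emit NUM '7' (now at pos=9)
pos=9: emit SEMI ';'
pos=11: enter STRING mode
pos=11: emit STR "hi" (now at pos=15)
pos=16: emit RPAREN ')'
pos=17: enter COMMENT mode (saw '/*')
exit COMMENT mode (now at pos=32)
pos=32: enter STRING mode
pos=32: emit STR "ok" (now at pos=36)
pos=36: enter STRING mode
pos=36: emit STR "ok" (now at pos=40)
pos=40: emit NUM '3' (now at pos=41)
pos=41: emit EQ '='
pos=43: emit NUM '100' (now at pos=46)
DONE. 11 tokens: [STR, ID, NUM, SEMI, STR, RPAREN, STR, STR, NUM, EQ, NUM]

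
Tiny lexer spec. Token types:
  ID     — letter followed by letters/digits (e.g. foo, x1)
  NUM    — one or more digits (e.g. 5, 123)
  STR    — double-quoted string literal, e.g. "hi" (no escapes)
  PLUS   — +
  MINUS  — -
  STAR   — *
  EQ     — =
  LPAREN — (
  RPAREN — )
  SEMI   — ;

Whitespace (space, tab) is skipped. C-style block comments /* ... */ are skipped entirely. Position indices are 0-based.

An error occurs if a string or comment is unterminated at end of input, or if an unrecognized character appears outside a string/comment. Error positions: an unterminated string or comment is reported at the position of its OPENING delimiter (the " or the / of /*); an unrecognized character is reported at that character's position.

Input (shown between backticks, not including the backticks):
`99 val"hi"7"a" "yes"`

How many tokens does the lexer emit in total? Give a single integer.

Answer: 6

Derivation:
pos=0: emit NUM '99' (now at pos=2)
pos=3: emit ID 'val' (now at pos=6)
pos=6: enter STRING mode
pos=6: emit STR "hi" (now at pos=10)
pos=10: emit NUM '7' (now at pos=11)
pos=11: enter STRING mode
pos=11: emit STR "a" (now at pos=14)
pos=15: enter STRING mode
pos=15: emit STR "yes" (now at pos=20)
DONE. 6 tokens: [NUM, ID, STR, NUM, STR, STR]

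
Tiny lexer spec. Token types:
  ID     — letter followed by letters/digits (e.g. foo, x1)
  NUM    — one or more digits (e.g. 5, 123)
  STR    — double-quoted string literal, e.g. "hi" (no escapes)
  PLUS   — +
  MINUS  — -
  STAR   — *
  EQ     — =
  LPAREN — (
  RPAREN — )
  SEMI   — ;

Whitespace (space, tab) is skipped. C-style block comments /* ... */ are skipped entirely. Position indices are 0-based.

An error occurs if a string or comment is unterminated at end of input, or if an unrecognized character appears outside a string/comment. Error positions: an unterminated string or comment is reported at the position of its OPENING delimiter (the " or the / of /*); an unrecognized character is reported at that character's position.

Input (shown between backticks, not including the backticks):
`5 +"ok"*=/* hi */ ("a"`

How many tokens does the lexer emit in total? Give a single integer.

Answer: 7

Derivation:
pos=0: emit NUM '5' (now at pos=1)
pos=2: emit PLUS '+'
pos=3: enter STRING mode
pos=3: emit STR "ok" (now at pos=7)
pos=7: emit STAR '*'
pos=8: emit EQ '='
pos=9: enter COMMENT mode (saw '/*')
exit COMMENT mode (now at pos=17)
pos=18: emit LPAREN '('
pos=19: enter STRING mode
pos=19: emit STR "a" (now at pos=22)
DONE. 7 tokens: [NUM, PLUS, STR, STAR, EQ, LPAREN, STR]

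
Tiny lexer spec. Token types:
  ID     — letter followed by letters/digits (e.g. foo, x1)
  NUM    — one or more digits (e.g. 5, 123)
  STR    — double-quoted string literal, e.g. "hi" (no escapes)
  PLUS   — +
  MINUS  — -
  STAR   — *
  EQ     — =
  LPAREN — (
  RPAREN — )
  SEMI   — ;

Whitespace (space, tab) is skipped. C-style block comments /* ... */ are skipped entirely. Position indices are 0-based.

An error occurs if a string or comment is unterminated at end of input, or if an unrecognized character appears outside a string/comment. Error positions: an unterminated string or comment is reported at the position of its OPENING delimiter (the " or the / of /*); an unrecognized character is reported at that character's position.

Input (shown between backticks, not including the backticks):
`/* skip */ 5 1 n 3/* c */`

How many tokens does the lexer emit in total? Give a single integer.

pos=0: enter COMMENT mode (saw '/*')
exit COMMENT mode (now at pos=10)
pos=11: emit NUM '5' (now at pos=12)
pos=13: emit NUM '1' (now at pos=14)
pos=15: emit ID 'n' (now at pos=16)
pos=17: emit NUM '3' (now at pos=18)
pos=18: enter COMMENT mode (saw '/*')
exit COMMENT mode (now at pos=25)
DONE. 4 tokens: [NUM, NUM, ID, NUM]

Answer: 4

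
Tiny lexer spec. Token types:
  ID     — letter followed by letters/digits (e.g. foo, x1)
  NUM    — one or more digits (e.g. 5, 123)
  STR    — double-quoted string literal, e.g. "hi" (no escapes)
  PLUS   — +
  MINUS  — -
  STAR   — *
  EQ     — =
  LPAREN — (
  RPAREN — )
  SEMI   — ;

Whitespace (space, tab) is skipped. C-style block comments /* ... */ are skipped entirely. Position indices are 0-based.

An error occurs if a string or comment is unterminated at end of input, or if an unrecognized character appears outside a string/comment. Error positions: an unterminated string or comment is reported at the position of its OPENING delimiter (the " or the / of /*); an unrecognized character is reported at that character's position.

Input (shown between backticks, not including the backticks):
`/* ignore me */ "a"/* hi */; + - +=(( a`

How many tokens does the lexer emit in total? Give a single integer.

pos=0: enter COMMENT mode (saw '/*')
exit COMMENT mode (now at pos=15)
pos=16: enter STRING mode
pos=16: emit STR "a" (now at pos=19)
pos=19: enter COMMENT mode (saw '/*')
exit COMMENT mode (now at pos=27)
pos=27: emit SEMI ';'
pos=29: emit PLUS '+'
pos=31: emit MINUS '-'
pos=33: emit PLUS '+'
pos=34: emit EQ '='
pos=35: emit LPAREN '('
pos=36: emit LPAREN '('
pos=38: emit ID 'a' (now at pos=39)
DONE. 9 tokens: [STR, SEMI, PLUS, MINUS, PLUS, EQ, LPAREN, LPAREN, ID]

Answer: 9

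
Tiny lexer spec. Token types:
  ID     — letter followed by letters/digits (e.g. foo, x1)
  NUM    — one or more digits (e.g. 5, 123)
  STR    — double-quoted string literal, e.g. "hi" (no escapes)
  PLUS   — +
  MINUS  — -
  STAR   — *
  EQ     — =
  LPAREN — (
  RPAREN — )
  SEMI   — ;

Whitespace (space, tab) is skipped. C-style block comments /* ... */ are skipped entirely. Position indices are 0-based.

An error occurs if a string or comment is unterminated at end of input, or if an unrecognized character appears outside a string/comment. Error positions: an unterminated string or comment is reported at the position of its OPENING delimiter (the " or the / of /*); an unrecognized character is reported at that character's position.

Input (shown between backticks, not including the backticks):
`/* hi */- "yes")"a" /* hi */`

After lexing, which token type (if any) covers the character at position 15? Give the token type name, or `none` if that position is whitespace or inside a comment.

pos=0: enter COMMENT mode (saw '/*')
exit COMMENT mode (now at pos=8)
pos=8: emit MINUS '-'
pos=10: enter STRING mode
pos=10: emit STR "yes" (now at pos=15)
pos=15: emit RPAREN ')'
pos=16: enter STRING mode
pos=16: emit STR "a" (now at pos=19)
pos=20: enter COMMENT mode (saw '/*')
exit COMMENT mode (now at pos=28)
DONE. 4 tokens: [MINUS, STR, RPAREN, STR]
Position 15: char is ')' -> RPAREN

Answer: RPAREN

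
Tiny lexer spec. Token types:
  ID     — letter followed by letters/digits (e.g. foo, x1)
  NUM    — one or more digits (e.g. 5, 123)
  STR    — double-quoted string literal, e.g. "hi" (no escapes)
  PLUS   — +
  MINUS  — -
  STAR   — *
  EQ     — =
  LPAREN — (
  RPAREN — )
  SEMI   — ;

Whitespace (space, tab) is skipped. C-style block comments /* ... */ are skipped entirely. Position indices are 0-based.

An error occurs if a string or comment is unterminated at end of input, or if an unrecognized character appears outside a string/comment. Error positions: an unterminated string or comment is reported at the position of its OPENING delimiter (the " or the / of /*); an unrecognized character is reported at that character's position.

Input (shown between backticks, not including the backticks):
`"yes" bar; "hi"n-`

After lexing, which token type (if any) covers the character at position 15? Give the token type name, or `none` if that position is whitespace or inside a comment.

pos=0: enter STRING mode
pos=0: emit STR "yes" (now at pos=5)
pos=6: emit ID 'bar' (now at pos=9)
pos=9: emit SEMI ';'
pos=11: enter STRING mode
pos=11: emit STR "hi" (now at pos=15)
pos=15: emit ID 'n' (now at pos=16)
pos=16: emit MINUS '-'
DONE. 6 tokens: [STR, ID, SEMI, STR, ID, MINUS]
Position 15: char is 'n' -> ID

Answer: ID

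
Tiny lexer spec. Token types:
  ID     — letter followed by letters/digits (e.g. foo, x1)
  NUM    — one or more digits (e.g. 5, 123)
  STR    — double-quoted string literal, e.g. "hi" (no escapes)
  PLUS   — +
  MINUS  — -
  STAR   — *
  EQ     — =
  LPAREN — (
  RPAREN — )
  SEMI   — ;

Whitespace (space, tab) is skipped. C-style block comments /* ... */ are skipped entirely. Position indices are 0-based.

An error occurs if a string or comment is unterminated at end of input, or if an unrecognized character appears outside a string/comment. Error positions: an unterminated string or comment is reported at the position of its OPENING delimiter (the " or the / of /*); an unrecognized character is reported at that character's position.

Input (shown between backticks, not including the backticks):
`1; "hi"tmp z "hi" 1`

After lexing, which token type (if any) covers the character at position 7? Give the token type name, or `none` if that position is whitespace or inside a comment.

Answer: ID

Derivation:
pos=0: emit NUM '1' (now at pos=1)
pos=1: emit SEMI ';'
pos=3: enter STRING mode
pos=3: emit STR "hi" (now at pos=7)
pos=7: emit ID 'tmp' (now at pos=10)
pos=11: emit ID 'z' (now at pos=12)
pos=13: enter STRING mode
pos=13: emit STR "hi" (now at pos=17)
pos=18: emit NUM '1' (now at pos=19)
DONE. 7 tokens: [NUM, SEMI, STR, ID, ID, STR, NUM]
Position 7: char is 't' -> ID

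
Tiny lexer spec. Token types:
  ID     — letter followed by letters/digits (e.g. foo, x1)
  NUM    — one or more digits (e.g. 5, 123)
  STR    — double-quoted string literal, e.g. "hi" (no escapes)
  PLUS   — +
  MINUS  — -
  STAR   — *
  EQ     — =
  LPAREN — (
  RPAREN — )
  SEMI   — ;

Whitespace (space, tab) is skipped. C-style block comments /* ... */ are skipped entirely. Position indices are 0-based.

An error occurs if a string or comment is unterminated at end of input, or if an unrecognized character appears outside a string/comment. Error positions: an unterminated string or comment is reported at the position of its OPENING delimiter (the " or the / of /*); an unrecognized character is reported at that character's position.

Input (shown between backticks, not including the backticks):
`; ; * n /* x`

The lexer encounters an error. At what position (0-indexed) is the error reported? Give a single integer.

Answer: 8

Derivation:
pos=0: emit SEMI ';'
pos=2: emit SEMI ';'
pos=4: emit STAR '*'
pos=6: emit ID 'n' (now at pos=7)
pos=8: enter COMMENT mode (saw '/*')
pos=8: ERROR — unterminated comment (reached EOF)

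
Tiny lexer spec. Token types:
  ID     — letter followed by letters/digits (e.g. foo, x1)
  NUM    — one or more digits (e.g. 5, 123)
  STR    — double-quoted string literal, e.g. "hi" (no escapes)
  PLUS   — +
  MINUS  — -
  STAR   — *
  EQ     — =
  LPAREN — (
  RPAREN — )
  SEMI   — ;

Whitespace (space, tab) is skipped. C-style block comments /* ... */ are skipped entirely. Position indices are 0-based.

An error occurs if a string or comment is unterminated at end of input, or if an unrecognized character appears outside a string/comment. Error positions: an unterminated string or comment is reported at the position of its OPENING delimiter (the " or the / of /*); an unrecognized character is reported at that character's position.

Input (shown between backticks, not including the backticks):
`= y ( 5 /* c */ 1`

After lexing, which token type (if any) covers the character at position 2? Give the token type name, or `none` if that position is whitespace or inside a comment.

pos=0: emit EQ '='
pos=2: emit ID 'y' (now at pos=3)
pos=4: emit LPAREN '('
pos=6: emit NUM '5' (now at pos=7)
pos=8: enter COMMENT mode (saw '/*')
exit COMMENT mode (now at pos=15)
pos=16: emit NUM '1' (now at pos=17)
DONE. 5 tokens: [EQ, ID, LPAREN, NUM, NUM]
Position 2: char is 'y' -> ID

Answer: ID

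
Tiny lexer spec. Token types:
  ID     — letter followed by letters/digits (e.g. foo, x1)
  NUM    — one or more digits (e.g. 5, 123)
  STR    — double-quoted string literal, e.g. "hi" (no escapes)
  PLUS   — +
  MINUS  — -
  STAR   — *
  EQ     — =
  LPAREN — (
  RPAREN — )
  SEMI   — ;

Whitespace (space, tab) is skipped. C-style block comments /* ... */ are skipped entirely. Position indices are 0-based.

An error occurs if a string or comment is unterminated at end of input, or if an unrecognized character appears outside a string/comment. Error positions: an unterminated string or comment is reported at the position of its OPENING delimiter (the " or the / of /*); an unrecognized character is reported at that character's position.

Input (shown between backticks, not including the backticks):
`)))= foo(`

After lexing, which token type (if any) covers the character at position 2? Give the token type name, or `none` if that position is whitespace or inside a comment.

Answer: RPAREN

Derivation:
pos=0: emit RPAREN ')'
pos=1: emit RPAREN ')'
pos=2: emit RPAREN ')'
pos=3: emit EQ '='
pos=5: emit ID 'foo' (now at pos=8)
pos=8: emit LPAREN '('
DONE. 6 tokens: [RPAREN, RPAREN, RPAREN, EQ, ID, LPAREN]
Position 2: char is ')' -> RPAREN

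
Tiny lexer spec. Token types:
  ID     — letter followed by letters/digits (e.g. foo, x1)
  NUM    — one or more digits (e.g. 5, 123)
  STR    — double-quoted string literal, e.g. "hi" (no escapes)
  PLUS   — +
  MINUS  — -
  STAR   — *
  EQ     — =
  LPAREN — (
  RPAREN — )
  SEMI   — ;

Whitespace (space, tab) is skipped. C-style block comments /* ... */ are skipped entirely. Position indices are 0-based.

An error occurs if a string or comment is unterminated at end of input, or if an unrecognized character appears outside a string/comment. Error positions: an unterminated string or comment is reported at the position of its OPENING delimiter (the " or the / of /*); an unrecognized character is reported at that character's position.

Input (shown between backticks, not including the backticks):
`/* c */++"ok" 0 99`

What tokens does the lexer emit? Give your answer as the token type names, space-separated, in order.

pos=0: enter COMMENT mode (saw '/*')
exit COMMENT mode (now at pos=7)
pos=7: emit PLUS '+'
pos=8: emit PLUS '+'
pos=9: enter STRING mode
pos=9: emit STR "ok" (now at pos=13)
pos=14: emit NUM '0' (now at pos=15)
pos=16: emit NUM '99' (now at pos=18)
DONE. 5 tokens: [PLUS, PLUS, STR, NUM, NUM]

Answer: PLUS PLUS STR NUM NUM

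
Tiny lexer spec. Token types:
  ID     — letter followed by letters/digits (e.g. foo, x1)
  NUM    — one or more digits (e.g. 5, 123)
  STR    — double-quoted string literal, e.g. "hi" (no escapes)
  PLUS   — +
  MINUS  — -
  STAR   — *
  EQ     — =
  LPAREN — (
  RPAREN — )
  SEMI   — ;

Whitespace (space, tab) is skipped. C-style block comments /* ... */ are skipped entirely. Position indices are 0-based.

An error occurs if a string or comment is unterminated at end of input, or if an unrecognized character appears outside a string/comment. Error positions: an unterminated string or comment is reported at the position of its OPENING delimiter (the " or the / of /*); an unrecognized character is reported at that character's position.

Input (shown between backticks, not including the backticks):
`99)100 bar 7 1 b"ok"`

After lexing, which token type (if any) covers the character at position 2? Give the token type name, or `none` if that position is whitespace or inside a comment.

Answer: RPAREN

Derivation:
pos=0: emit NUM '99' (now at pos=2)
pos=2: emit RPAREN ')'
pos=3: emit NUM '100' (now at pos=6)
pos=7: emit ID 'bar' (now at pos=10)
pos=11: emit NUM '7' (now at pos=12)
pos=13: emit NUM '1' (now at pos=14)
pos=15: emit ID 'b' (now at pos=16)
pos=16: enter STRING mode
pos=16: emit STR "ok" (now at pos=20)
DONE. 8 tokens: [NUM, RPAREN, NUM, ID, NUM, NUM, ID, STR]
Position 2: char is ')' -> RPAREN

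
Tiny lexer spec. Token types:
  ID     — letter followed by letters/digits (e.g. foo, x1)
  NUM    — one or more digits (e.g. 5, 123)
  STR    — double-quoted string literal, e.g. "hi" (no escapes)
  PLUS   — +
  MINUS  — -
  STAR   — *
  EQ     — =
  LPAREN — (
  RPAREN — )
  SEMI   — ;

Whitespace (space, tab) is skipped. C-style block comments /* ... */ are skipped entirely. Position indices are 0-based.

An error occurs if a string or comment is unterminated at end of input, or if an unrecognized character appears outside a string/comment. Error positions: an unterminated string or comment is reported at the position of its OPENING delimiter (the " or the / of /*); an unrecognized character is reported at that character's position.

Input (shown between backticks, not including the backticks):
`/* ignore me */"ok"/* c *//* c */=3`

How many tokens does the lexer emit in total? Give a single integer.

pos=0: enter COMMENT mode (saw '/*')
exit COMMENT mode (now at pos=15)
pos=15: enter STRING mode
pos=15: emit STR "ok" (now at pos=19)
pos=19: enter COMMENT mode (saw '/*')
exit COMMENT mode (now at pos=26)
pos=26: enter COMMENT mode (saw '/*')
exit COMMENT mode (now at pos=33)
pos=33: emit EQ '='
pos=34: emit NUM '3' (now at pos=35)
DONE. 3 tokens: [STR, EQ, NUM]

Answer: 3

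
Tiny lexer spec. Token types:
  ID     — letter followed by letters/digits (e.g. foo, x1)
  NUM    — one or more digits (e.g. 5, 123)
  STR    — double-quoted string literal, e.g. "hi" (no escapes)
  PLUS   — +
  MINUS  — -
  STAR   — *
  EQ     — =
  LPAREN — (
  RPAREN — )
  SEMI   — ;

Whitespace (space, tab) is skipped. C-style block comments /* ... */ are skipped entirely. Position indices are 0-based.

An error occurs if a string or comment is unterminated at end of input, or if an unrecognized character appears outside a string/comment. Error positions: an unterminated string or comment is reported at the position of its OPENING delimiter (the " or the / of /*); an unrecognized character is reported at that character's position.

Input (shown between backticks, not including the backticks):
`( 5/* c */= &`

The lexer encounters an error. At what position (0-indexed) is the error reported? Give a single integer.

Answer: 12

Derivation:
pos=0: emit LPAREN '('
pos=2: emit NUM '5' (now at pos=3)
pos=3: enter COMMENT mode (saw '/*')
exit COMMENT mode (now at pos=10)
pos=10: emit EQ '='
pos=12: ERROR — unrecognized char '&'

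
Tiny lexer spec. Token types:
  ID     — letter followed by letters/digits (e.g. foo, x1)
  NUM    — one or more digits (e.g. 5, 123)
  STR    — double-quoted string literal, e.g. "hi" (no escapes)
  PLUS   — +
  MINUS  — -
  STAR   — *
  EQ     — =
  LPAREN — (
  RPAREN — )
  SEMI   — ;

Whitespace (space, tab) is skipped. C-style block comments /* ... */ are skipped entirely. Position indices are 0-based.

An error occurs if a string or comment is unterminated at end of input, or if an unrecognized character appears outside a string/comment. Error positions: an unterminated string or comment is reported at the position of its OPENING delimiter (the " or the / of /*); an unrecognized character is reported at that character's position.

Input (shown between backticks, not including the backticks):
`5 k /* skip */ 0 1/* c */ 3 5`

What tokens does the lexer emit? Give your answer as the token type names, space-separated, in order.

pos=0: emit NUM '5' (now at pos=1)
pos=2: emit ID 'k' (now at pos=3)
pos=4: enter COMMENT mode (saw '/*')
exit COMMENT mode (now at pos=14)
pos=15: emit NUM '0' (now at pos=16)
pos=17: emit NUM '1' (now at pos=18)
pos=18: enter COMMENT mode (saw '/*')
exit COMMENT mode (now at pos=25)
pos=26: emit NUM '3' (now at pos=27)
pos=28: emit NUM '5' (now at pos=29)
DONE. 6 tokens: [NUM, ID, NUM, NUM, NUM, NUM]

Answer: NUM ID NUM NUM NUM NUM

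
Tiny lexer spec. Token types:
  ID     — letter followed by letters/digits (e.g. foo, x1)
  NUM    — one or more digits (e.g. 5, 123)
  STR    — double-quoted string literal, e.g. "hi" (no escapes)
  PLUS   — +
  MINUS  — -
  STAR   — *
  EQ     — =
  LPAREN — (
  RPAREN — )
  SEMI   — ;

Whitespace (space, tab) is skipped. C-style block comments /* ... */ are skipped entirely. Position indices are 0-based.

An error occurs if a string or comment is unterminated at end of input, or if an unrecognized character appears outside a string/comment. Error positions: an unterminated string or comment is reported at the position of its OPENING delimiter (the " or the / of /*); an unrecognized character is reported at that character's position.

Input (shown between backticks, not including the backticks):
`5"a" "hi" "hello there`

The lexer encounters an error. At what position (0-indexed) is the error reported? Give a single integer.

pos=0: emit NUM '5' (now at pos=1)
pos=1: enter STRING mode
pos=1: emit STR "a" (now at pos=4)
pos=5: enter STRING mode
pos=5: emit STR "hi" (now at pos=9)
pos=10: enter STRING mode
pos=10: ERROR — unterminated string

Answer: 10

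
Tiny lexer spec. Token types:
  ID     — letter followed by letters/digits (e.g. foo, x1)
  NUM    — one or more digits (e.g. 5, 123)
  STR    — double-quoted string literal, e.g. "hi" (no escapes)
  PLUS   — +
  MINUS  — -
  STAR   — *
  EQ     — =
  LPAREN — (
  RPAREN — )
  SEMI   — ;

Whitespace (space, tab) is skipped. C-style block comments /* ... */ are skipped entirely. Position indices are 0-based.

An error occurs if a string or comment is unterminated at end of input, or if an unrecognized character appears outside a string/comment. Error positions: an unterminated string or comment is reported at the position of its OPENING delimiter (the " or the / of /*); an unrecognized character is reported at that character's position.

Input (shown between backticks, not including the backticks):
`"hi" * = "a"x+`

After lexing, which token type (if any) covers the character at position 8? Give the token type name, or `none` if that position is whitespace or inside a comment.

Answer: none

Derivation:
pos=0: enter STRING mode
pos=0: emit STR "hi" (now at pos=4)
pos=5: emit STAR '*'
pos=7: emit EQ '='
pos=9: enter STRING mode
pos=9: emit STR "a" (now at pos=12)
pos=12: emit ID 'x' (now at pos=13)
pos=13: emit PLUS '+'
DONE. 6 tokens: [STR, STAR, EQ, STR, ID, PLUS]
Position 8: char is ' ' -> none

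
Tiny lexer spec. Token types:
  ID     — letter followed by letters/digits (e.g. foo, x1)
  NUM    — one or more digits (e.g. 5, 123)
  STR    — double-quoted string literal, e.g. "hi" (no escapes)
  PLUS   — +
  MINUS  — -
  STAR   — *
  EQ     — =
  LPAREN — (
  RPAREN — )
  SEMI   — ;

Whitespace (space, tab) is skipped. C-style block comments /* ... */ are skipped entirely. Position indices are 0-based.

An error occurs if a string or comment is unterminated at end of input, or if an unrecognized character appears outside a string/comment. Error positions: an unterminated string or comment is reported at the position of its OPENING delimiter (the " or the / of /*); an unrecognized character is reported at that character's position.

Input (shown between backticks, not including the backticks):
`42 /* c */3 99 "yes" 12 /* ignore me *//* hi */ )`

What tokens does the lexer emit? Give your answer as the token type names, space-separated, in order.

pos=0: emit NUM '42' (now at pos=2)
pos=3: enter COMMENT mode (saw '/*')
exit COMMENT mode (now at pos=10)
pos=10: emit NUM '3' (now at pos=11)
pos=12: emit NUM '99' (now at pos=14)
pos=15: enter STRING mode
pos=15: emit STR "yes" (now at pos=20)
pos=21: emit NUM '12' (now at pos=23)
pos=24: enter COMMENT mode (saw '/*')
exit COMMENT mode (now at pos=39)
pos=39: enter COMMENT mode (saw '/*')
exit COMMENT mode (now at pos=47)
pos=48: emit RPAREN ')'
DONE. 6 tokens: [NUM, NUM, NUM, STR, NUM, RPAREN]

Answer: NUM NUM NUM STR NUM RPAREN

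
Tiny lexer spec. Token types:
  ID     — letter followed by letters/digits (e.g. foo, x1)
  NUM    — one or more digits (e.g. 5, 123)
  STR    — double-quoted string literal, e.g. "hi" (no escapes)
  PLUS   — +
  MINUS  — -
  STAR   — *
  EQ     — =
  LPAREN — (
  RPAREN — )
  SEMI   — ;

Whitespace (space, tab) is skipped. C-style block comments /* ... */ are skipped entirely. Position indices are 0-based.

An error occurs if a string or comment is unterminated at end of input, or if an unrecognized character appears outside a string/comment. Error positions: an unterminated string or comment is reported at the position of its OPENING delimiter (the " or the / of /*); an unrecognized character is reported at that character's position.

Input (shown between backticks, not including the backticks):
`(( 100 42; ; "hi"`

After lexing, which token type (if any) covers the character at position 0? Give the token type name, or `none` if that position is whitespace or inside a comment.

Answer: LPAREN

Derivation:
pos=0: emit LPAREN '('
pos=1: emit LPAREN '('
pos=3: emit NUM '100' (now at pos=6)
pos=7: emit NUM '42' (now at pos=9)
pos=9: emit SEMI ';'
pos=11: emit SEMI ';'
pos=13: enter STRING mode
pos=13: emit STR "hi" (now at pos=17)
DONE. 7 tokens: [LPAREN, LPAREN, NUM, NUM, SEMI, SEMI, STR]
Position 0: char is '(' -> LPAREN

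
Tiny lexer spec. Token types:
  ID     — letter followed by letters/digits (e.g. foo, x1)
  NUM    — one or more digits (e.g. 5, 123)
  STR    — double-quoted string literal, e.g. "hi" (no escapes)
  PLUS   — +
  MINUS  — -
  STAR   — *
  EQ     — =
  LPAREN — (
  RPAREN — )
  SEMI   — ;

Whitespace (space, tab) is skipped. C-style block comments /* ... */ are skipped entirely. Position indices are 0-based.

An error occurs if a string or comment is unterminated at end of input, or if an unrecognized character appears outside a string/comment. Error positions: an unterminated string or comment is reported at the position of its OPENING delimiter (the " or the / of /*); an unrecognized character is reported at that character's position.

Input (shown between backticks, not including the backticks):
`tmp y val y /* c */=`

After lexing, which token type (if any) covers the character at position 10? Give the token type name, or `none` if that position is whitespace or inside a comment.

Answer: ID

Derivation:
pos=0: emit ID 'tmp' (now at pos=3)
pos=4: emit ID 'y' (now at pos=5)
pos=6: emit ID 'val' (now at pos=9)
pos=10: emit ID 'y' (now at pos=11)
pos=12: enter COMMENT mode (saw '/*')
exit COMMENT mode (now at pos=19)
pos=19: emit EQ '='
DONE. 5 tokens: [ID, ID, ID, ID, EQ]
Position 10: char is 'y' -> ID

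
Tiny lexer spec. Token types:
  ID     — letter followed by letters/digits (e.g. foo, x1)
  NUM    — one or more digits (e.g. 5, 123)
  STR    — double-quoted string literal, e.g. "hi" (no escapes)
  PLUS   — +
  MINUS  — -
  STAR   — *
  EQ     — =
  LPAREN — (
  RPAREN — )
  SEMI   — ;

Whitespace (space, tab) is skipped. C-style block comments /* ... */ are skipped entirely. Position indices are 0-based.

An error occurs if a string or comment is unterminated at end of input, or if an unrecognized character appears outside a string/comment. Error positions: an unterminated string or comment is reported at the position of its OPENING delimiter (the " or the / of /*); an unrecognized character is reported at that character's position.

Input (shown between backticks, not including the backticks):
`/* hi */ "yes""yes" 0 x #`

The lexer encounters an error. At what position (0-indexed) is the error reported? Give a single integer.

Answer: 24

Derivation:
pos=0: enter COMMENT mode (saw '/*')
exit COMMENT mode (now at pos=8)
pos=9: enter STRING mode
pos=9: emit STR "yes" (now at pos=14)
pos=14: enter STRING mode
pos=14: emit STR "yes" (now at pos=19)
pos=20: emit NUM '0' (now at pos=21)
pos=22: emit ID 'x' (now at pos=23)
pos=24: ERROR — unrecognized char '#'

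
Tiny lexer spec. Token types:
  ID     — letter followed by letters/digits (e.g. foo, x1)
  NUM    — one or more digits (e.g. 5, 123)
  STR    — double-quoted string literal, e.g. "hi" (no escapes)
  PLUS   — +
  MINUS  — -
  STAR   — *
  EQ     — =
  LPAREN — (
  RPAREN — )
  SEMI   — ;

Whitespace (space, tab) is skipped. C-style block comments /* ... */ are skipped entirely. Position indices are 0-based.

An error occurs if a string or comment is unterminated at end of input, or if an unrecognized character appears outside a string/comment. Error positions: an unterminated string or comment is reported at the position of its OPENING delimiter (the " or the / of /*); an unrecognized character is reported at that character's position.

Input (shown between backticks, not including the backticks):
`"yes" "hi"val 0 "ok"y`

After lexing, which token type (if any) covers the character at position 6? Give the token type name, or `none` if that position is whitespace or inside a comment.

pos=0: enter STRING mode
pos=0: emit STR "yes" (now at pos=5)
pos=6: enter STRING mode
pos=6: emit STR "hi" (now at pos=10)
pos=10: emit ID 'val' (now at pos=13)
pos=14: emit NUM '0' (now at pos=15)
pos=16: enter STRING mode
pos=16: emit STR "ok" (now at pos=20)
pos=20: emit ID 'y' (now at pos=21)
DONE. 6 tokens: [STR, STR, ID, NUM, STR, ID]
Position 6: char is '"' -> STR

Answer: STR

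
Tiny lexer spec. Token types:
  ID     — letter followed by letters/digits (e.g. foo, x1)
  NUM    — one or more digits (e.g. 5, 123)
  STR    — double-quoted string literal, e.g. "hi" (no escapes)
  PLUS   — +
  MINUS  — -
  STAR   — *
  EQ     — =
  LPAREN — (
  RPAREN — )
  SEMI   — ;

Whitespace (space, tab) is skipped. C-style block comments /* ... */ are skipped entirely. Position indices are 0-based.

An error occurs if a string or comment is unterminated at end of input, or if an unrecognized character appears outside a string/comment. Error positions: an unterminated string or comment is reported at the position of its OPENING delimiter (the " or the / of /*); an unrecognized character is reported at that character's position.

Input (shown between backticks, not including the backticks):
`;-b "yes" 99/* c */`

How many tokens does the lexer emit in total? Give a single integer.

pos=0: emit SEMI ';'
pos=1: emit MINUS '-'
pos=2: emit ID 'b' (now at pos=3)
pos=4: enter STRING mode
pos=4: emit STR "yes" (now at pos=9)
pos=10: emit NUM '99' (now at pos=12)
pos=12: enter COMMENT mode (saw '/*')
exit COMMENT mode (now at pos=19)
DONE. 5 tokens: [SEMI, MINUS, ID, STR, NUM]

Answer: 5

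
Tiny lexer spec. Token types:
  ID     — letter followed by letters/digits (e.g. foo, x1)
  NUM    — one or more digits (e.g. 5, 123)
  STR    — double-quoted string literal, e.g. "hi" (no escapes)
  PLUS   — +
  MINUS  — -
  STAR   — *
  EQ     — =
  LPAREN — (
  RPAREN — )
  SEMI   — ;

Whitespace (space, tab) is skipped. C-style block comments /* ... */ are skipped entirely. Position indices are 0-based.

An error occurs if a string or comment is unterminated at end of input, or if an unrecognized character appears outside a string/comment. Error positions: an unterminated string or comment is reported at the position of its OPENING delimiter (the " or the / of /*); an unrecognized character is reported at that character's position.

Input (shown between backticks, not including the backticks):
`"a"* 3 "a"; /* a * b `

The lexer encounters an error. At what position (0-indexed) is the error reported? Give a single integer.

Answer: 12

Derivation:
pos=0: enter STRING mode
pos=0: emit STR "a" (now at pos=3)
pos=3: emit STAR '*'
pos=5: emit NUM '3' (now at pos=6)
pos=7: enter STRING mode
pos=7: emit STR "a" (now at pos=10)
pos=10: emit SEMI ';'
pos=12: enter COMMENT mode (saw '/*')
pos=12: ERROR — unterminated comment (reached EOF)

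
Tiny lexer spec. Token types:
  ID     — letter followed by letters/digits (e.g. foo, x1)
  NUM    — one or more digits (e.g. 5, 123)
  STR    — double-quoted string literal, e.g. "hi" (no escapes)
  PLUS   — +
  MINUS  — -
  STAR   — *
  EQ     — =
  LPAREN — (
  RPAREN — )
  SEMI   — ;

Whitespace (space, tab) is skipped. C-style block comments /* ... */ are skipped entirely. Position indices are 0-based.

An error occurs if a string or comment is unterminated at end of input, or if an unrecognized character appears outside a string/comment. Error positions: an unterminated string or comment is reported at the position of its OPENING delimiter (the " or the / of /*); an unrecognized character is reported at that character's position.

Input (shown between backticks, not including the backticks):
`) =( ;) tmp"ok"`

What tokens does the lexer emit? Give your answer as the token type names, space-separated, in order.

pos=0: emit RPAREN ')'
pos=2: emit EQ '='
pos=3: emit LPAREN '('
pos=5: emit SEMI ';'
pos=6: emit RPAREN ')'
pos=8: emit ID 'tmp' (now at pos=11)
pos=11: enter STRING mode
pos=11: emit STR "ok" (now at pos=15)
DONE. 7 tokens: [RPAREN, EQ, LPAREN, SEMI, RPAREN, ID, STR]

Answer: RPAREN EQ LPAREN SEMI RPAREN ID STR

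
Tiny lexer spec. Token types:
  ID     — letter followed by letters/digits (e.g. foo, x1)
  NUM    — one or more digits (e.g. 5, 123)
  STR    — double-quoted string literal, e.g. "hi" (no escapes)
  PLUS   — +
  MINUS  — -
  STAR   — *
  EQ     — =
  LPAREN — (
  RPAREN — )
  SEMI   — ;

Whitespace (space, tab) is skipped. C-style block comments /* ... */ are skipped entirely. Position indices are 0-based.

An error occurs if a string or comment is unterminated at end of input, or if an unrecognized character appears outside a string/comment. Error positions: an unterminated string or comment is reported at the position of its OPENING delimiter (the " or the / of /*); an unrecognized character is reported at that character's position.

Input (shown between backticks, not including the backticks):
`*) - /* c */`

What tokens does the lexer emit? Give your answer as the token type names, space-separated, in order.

pos=0: emit STAR '*'
pos=1: emit RPAREN ')'
pos=3: emit MINUS '-'
pos=5: enter COMMENT mode (saw '/*')
exit COMMENT mode (now at pos=12)
DONE. 3 tokens: [STAR, RPAREN, MINUS]

Answer: STAR RPAREN MINUS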